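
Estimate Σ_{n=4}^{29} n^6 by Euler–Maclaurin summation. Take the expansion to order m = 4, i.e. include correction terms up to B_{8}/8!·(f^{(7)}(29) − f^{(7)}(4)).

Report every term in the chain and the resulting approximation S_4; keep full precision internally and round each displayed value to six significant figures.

The integral term ∫_4^29 x^6 dx = 2.46427e+09.
½[f(4) + f(29)] = ½[4096.00 + 5.94823e+08] = 2.97414e+08.
Running total after boundary: 2.76168e+09.
k=1: B_{2}/(2)! × [f^{(1)}(29) − f^{(1)}(4)] = 1/12 × (1.23067e+08 − 6144.00) = 1.02551e+07.
Running total after k=1: 2.77193e+09.
k=2: B_{4}/(4)! × [f^{(3)}(29) − f^{(3)}(4)] = −1/720 × (2.92668e+06 − 7680.00) = -4054.17.
Running total after k=2: 2.77193e+09.
k=3: B_{6}/(6)! × [f^{(5)}(29) − f^{(5)}(4)] = 1/30240 × (20880.0 − 2880.00) = 0.595238.
Running total after k=3: 2.77193e+09.
k=4: B_{8}/(8)! × [f^{(7)}(29) − f^{(7)}(4)] = −1/1209600 × (0.00000 − 0.00000) = 0.00000.

S_4 ≈ 2.77193e+09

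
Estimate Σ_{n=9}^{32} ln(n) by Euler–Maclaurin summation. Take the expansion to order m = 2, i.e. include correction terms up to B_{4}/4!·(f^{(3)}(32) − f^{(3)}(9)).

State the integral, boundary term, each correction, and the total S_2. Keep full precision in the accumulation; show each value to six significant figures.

S_2 ≈ 70.9534

Integral: ∫_9^32 ln(x) dx = 68.1285.
Endpoint term: (f(9) + f(32))/2 = (2.19722 + 3.46574)/2 = 2.83148.
So far: 70.9600.
Order-1 term: 1/12 · (0.0312500 − 0.111111) = -0.00665509.
Running total after k=1: 70.9534.
Order-2 term: −1/720 · (6.10352e-05 − 0.00274348) = 3.72562e-06.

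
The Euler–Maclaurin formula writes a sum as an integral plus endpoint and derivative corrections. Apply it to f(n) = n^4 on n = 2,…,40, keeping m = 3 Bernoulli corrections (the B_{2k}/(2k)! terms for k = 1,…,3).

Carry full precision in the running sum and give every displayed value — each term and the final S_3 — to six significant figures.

S_3 ≈ 2.17813e+07

∫_2^40 x^4 dx evaluates to 2.04800e+07.
½[f(2) + f(40)] = ½[16.0000 + 2.56000e+06] = 1.28001e+06.
Running total after boundary: 2.17600e+07.
k=1: B_{2}/(2)! × [f^{(1)}(40) − f^{(1)}(2)] = 1/12 × (256000 − 32.0000) = 21330.7.
After k=1: 2.17813e+07.
k=2: B_{4}/(4)! × [f^{(3)}(40) − f^{(3)}(2)] = −1/720 × (960.000 − 48.0000) = -1.26667.
After k=2: 2.17813e+07.
k=3: B_{6}/(6)! × [f^{(5)}(40) − f^{(5)}(2)] = 1/30240 × (0.00000 − 0.00000) = 0.00000.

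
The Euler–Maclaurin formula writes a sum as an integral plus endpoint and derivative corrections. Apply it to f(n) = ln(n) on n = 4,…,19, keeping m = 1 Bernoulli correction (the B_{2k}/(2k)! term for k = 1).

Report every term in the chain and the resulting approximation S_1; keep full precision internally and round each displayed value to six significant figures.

The integral term ∫_4^19 ln(x) dx = 35.3992.
½[f(4) + f(19)] = ½[1.38629 + 2.94444] = 2.16537.
Running total after boundary: 37.5645.
Order-1 term: 1/12 · (0.0526316 − 0.250000) = -0.0164474.

S_1 ≈ 37.5481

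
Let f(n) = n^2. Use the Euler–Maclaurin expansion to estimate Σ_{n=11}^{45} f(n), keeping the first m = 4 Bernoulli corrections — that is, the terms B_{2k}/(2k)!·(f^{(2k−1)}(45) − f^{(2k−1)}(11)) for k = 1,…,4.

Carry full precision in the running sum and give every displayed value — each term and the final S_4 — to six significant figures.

The integral term ∫_11^45 x^2 dx = 29931.3.
½[f(11) + f(45)] = ½[121.000 + 2025.00] = 1073.00.
So far: 31004.3.
Correction k=1: B_{2}/2! · (f^{(1)}(45) − f^{(1)}(11)) = 1/12 · (90.0000 − 22.0000) = 5.66667.
Partial sum through k=1: 31010.0.
Correction k=2: B_{4}/4! · (f^{(3)}(45) − f^{(3)}(11)) = −1/720 · (0.00000 − 0.00000) = 0.00000.
Partial sum through k=2: 31010.0.
Correction k=3: B_{6}/6! · (f^{(5)}(45) − f^{(5)}(11)) = 1/30240 · (0.00000 − 0.00000) = 0.00000.
Partial sum through k=3: 31010.0.
Correction k=4: B_{8}/8! · (f^{(7)}(45) − f^{(7)}(11)) = −1/1209600 · (0.00000 − 0.00000) = 0.00000.

S_4 ≈ 31010.0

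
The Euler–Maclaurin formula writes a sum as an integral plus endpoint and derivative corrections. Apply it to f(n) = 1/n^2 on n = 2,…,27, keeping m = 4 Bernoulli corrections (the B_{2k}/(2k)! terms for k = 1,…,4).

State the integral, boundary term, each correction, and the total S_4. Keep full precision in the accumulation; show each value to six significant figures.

Integral: ∫_2^27 1/x^2 dx = 0.462963.
½[f(2) + f(27)] = ½[0.250000 + 0.00137174] = 0.125686.
So far: 0.588649.
Order-1 term: 1/12 · (-0.000101611 − (-0.250000)) = 0.0208249.
Partial sum through k=1: 0.609474.
Order-2 term: −1/720 · (-1.67260e-06 − (-0.750000)) = -0.00104166.
Partial sum through k=2: 0.608432.
Order-3 term: 1/30240 · (-6.88313e-08 − (-5.62500)) = 0.000186012.
Partial sum through k=3: 0.608618.
Order-4 term: −1/1209600 · (-5.28745e-09 − (-78.7500)) = -6.51042e-05.

S_4 ≈ 0.608553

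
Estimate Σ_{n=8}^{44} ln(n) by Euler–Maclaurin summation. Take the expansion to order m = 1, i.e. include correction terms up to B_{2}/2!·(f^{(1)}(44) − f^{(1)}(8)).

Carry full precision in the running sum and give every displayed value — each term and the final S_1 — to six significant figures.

Integral: ∫_8^44 ln(x) dx = 113.869.
Endpoint term: (f(8) + f(44))/2 = (2.07944 + 3.78419)/2 = 2.93182.
So far: 116.801.
Order-1 term: 1/12 · (0.0227273 − 0.125000) = -0.00852273.

S_1 ≈ 116.792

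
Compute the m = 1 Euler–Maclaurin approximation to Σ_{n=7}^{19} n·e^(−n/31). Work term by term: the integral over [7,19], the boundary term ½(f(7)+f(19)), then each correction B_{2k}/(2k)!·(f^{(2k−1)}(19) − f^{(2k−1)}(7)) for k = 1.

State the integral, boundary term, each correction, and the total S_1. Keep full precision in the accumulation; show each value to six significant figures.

S_1 ≈ 108.047

Integral: ∫_7^19 x·e^(−x/31) dx = 100.142.
½[f(7) + f(19)] = ½[5.58511 + 10.2937] = 7.93942.
Running total after boundary: 108.081.
Order-1 term: 1/12 · (0.209720 − 0.617708) = -0.0339990.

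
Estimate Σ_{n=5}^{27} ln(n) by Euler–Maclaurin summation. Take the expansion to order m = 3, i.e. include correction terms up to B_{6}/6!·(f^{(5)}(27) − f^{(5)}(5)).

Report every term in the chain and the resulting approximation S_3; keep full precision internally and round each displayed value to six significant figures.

The integral term ∫_5^27 ln(x) dx = 58.9404.
Endpoint term: (f(5) + f(27))/2 = (1.60944 + 3.29584)/2 = 2.45264.
So far: 61.3930.
Correction k=1: B_{2}/2! · (f^{(1)}(27) − f^{(1)}(5)) = 1/12 · (0.0370370 − 0.200000) = -0.0135802.
Running total after k=1: 61.3795.
Correction k=2: B_{4}/4! · (f^{(3)}(27) − f^{(3)}(5)) = −1/720 · (0.000101611 − 0.0160000) = 2.20811e-05.
Running total after k=2: 61.3795.
Correction k=3: B_{6}/6! · (f^{(5)}(27) − f^{(5)}(5)) = 1/30240 · (1.67260e-06 − 0.00768000) = -2.53913e-07.

S_3 ≈ 61.3795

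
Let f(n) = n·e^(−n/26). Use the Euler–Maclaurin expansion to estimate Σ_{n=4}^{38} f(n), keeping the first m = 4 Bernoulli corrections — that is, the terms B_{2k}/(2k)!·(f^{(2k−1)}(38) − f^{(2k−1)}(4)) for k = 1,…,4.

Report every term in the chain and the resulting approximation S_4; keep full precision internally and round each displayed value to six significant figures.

S_4 ≈ 288.979

The integral term ∫_4^38 x·e^(−x/26) dx = 282.928.
Endpoint term: (f(4) + f(38))/2 = (3.42962 + 8.81141)/2 = 6.12051.
So far: 289.048.
Correction k=1: B_{2}/2! · (f^{(1)}(38) − f^{(1)}(4)) = 1/12 · (-0.107021 − 0.725496) = -0.0693764.
Partial sum through k=1: 288.979.
Correction k=2: B_{4}/4! · (f^{(3)}(38) − f^{(3)}(4)) = −1/720 · (0.000527718 − 0.00360992) = 4.28083e-06.
Partial sum through k=2: 288.979.
Correction k=3: B_{6}/6! · (f^{(5)}(38) − f^{(5)}(4)) = 1/30240 · (1.79549e-06 − 9.09262e-06) = -2.41307e-10.
Partial sum through k=3: 288.979.
Correction k=4: B_{8}/8! · (f^{(7)}(38) − f^{(7)}(4)) = −1/1209600 · (4.15730e-09 − 1.90017e-08) = 1.22721e-14.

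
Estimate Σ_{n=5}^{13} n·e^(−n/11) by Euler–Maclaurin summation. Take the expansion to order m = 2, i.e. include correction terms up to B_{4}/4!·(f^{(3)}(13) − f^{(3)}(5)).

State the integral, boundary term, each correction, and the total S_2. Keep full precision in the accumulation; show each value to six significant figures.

S_2 ≈ 34.2864

The integral term ∫_5^13 x·e^(−x/11) dx = 30.7394.
½[f(5) + f(13)] = ½[3.17368 + 3.98737] = 3.58052.
So far: 34.3199.
Order-1 term: 1/12 · (-0.0557674 − 0.346220) = -0.0334989.
Partial sum through k=1: 34.2864.
Order-2 term: −1/720 · (0.00460887 − 0.0133528) = 1.21444e-05.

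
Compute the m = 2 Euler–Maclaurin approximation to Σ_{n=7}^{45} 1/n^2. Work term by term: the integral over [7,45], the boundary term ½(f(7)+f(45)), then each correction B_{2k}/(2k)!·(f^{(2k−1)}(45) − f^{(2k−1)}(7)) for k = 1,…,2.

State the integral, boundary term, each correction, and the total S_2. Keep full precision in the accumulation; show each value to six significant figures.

S_2 ≈ 0.131568

Integral: ∫_7^45 1/x^2 dx = 0.120635.
½[f(7) + f(45)] = ½[0.0204082 + 0.000493827] = 0.0104510.
Running total after boundary: 0.131086.
Correction k=1: B_{2}/2! · (f^{(1)}(45) − f^{(1)}(7)) = 1/12 · (-2.19479e-05 − (-0.00583090)) = 0.000484080.
Running total after k=1: 0.131570.
Correction k=2: B_{4}/4! · (f^{(3)}(45) − f^{(3)}(7)) = −1/720 · (-1.30061e-07 − (-0.00142798)) = -1.98312e-06.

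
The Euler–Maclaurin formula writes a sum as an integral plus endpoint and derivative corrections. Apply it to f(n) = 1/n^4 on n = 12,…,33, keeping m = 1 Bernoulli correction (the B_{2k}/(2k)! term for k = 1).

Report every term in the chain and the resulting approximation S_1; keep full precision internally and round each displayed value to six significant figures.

S_1 ≈ 0.000209491

∫_12^33 1/x^4 dx evaluates to 0.000183626.
½[f(12) + f(33)] = ½[4.82253e-05 + 8.43226e-07] = 2.45343e-05.
So far: 0.000208160.
Correction k=1: B_{2}/2! · (f^{(1)}(33) − f^{(1)}(12)) = 1/12 · (-1.02209e-07 − (-1.60751e-05)) = 1.33107e-06.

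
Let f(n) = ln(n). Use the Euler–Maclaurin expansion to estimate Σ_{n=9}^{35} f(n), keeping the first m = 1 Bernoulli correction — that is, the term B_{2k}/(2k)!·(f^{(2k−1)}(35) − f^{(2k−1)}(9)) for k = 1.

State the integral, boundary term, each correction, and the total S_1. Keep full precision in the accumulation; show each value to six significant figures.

Integral: ∫_9^35 ln(x) dx = 78.6622.
Endpoint term: (f(9) + f(35))/2 = (2.19722 + 3.55535)/2 = 2.87629.
Running total after boundary: 81.5384.
k=1: B_{2}/(2)! × [f^{(1)}(35) − f^{(1)}(9)] = 1/12 × (0.0285714 − 0.111111) = -0.00687831.

S_1 ≈ 81.5316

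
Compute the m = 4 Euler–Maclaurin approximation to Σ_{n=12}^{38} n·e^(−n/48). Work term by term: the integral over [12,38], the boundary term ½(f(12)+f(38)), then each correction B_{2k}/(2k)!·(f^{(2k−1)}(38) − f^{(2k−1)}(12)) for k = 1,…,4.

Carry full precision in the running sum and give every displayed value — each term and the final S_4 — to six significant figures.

S_4 ≈ 385.835

The integral term ∫_12^38 x·e^(−x/48) dx = 372.595.
½[f(12) + f(38)] = ½[9.34561 + 17.2174] = 13.2815.
So far: 385.876.
Order-1 term: 1/12 · (0.0943935 − 0.584101) = -0.0408089.
Running total after k=1: 385.835.
Order-2 term: −1/720 · (0.000434276 − 0.000929558) = 6.87892e-07.
Running total after k=2: 385.835.
Order-3 term: 1/30240 · (3.59194e-07 − 6.96875e-07) = -1.11667e-11.
Running total after k=3: 385.835.
Order-4 term: −1/1209600 · (2.29991e-10 − 4.29816e-10) = 1.65199e-16.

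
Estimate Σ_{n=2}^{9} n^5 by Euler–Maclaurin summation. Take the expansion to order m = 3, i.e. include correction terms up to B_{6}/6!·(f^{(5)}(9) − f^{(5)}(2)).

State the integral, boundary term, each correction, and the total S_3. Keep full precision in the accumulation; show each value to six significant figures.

Integral: ∫_2^9 x^5 dx = 88562.8.
½[f(2) + f(9)] = ½[32.0000 + 59049.0] = 29540.5.
Running total after boundary: 118103.
Order-1 term: 1/12 · (32805.0 − 80.0000) = 2727.08.
Partial sum through k=1: 120830.
Order-2 term: −1/720 · (4860.00 − 240.000) = -6.41667.
Partial sum through k=2: 120824.
Order-3 term: 1/30240 · (120.000 − 120.000) = 0.00000.

S_3 ≈ 120824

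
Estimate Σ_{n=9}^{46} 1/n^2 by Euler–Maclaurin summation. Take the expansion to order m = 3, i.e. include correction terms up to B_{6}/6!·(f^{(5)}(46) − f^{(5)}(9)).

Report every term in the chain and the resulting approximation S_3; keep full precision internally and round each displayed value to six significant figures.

Integral: ∫_9^46 1/x^2 dx = 0.0893720.
½[f(9) + f(46)] = ½[0.0123457 + 0.000472590] = 0.00640913.
Integral + boundary = 0.0957811.
Correction k=1: B_{2}/2! · (f^{(1)}(46) − f^{(1)}(9)) = 1/12 · (-2.05474e-05 − (-0.00274348)) = 0.000226911.
Partial sum through k=1: 0.0960080.
Correction k=2: B_{4}/4! · (f^{(3)}(46) − f^{(3)}(9)) = −1/720 · (-1.16526e-07 − (-0.000406442)) = -5.64341e-07.
Partial sum through k=2: 0.0960075.
Correction k=3: B_{6}/6! · (f^{(5)}(46) − f^{(5)}(9)) = 1/30240 · (-1.65207e-09 − (-0.000150534)) = 4.97793e-09.

S_3 ≈ 0.0960075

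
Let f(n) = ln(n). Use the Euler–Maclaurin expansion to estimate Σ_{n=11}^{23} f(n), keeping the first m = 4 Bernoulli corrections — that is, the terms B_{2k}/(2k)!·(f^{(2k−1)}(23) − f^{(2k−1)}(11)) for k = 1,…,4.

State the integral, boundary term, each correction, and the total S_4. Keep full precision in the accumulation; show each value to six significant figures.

S_4 ≈ 36.5023

Integral: ∫_11^23 ln(x) dx = 33.7395.
Endpoint term: (f(11) + f(23))/2 = (2.39790 + 3.13549)/2 = 2.76669.
Integral + boundary = 36.5062.
k=1: B_{2}/(2)! × [f^{(1)}(23) − f^{(1)}(11)] = 1/12 × (0.0434783 − 0.0909091) = -0.00395257.
Partial sum through k=1: 36.5023.
k=2: B_{4}/(4)! × [f^{(3)}(23) − f^{(3)}(11)] = −1/720 × (0.000164379 − 0.00150263) = 1.85868e-06.
Partial sum through k=2: 36.5023.
k=3: B_{6}/(6)! × [f^{(5)}(23) − f^{(5)}(11)] = 1/30240 × (3.72883e-06 − 0.000149021) = -4.80464e-09.
Partial sum through k=3: 36.5023.
k=4: B_{8}/(8)! × [f^{(7)}(23) − f^{(7)}(11)] = −1/1209600 × (2.11465e-07 − 3.69474e-05) = 3.03703e-11.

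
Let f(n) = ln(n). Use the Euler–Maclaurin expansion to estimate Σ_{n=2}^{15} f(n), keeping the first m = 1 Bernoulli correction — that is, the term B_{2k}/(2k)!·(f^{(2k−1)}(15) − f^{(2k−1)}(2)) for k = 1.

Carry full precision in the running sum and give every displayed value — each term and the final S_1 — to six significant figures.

S_1 ≈ 27.8989

∫_2^15 ln(x) dx evaluates to 26.2345.
Boundary: ½(f(2) + f(15)) = ½(0.693147 + 2.70805) = 1.70060.
Integral + boundary = 27.9351.
k=1: B_{2}/(2)! × [f^{(1)}(15) − f^{(1)}(2)] = 1/12 × (0.0666667 − 0.500000) = -0.0361111.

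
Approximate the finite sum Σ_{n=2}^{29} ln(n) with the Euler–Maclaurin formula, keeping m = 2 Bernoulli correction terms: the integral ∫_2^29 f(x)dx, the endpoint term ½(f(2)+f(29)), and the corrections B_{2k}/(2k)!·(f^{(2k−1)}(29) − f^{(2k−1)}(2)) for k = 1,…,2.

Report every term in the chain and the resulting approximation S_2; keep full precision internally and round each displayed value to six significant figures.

S_2 ≈ 71.2571

Integral: ∫_2^29 ln(x) dx = 69.2653.
Endpoint term: (f(2) + f(29))/2 = (0.693147 + 3.36730)/2 = 2.03022.
Running total after boundary: 71.2955.
Correction k=1: B_{2}/2! · (f^{(1)}(29) − f^{(1)}(2)) = 1/12 · (0.0344828 − 0.500000) = -0.0387931.
After k=1: 71.2567.
Correction k=2: B_{4}/4! · (f^{(3)}(29) − f^{(3)}(2)) = −1/720 · (8.20042e-05 − 0.250000) = 0.000347108.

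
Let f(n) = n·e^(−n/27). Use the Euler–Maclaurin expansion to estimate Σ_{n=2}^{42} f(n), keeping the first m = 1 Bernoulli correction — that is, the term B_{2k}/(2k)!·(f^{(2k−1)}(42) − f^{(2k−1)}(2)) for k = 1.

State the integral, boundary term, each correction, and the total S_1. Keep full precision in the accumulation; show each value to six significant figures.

The integral term ∫_2^42 x·e^(−x/27) dx = 333.869.
Endpoint term: (f(2) + f(42))/2 = (1.85721 + 8.86503)/2 = 5.36112.
Running total after boundary: 339.230.
k=1: B_{2}/(2)! × [f^{(1)}(42) − f^{(1)}(2)] = 1/12 × (-0.117262 − 0.859818) = -0.0814233.

S_1 ≈ 339.148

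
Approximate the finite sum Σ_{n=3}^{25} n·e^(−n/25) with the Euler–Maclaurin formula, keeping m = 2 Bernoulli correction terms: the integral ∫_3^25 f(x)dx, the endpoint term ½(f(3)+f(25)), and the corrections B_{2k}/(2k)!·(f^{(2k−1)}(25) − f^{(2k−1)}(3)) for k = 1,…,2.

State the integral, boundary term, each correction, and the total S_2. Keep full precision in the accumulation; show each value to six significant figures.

S_2 ≈ 166.859

∫_3^25 x·e^(−x/25) dx evaluates to 160.995.
Boundary: ½(f(3) + f(25)) = ½(2.66076 + 9.19699) = 5.92887.
Integral + boundary = 166.924.
Order-1 term: 1/12 · (0.00000 − 0.780490) = -0.0650408.
After k=1: 166.859.
Order-2 term: −1/720 · (0.00117721 − 0.00408693) = 4.04127e-06.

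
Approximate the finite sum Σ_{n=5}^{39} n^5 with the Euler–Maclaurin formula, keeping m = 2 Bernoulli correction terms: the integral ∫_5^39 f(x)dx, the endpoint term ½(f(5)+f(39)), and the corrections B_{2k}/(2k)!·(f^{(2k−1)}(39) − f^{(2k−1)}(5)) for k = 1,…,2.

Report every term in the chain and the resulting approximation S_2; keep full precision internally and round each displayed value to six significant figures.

∫_5^39 x^5 dx evaluates to 5.86455e+08.
Boundary: ½(f(5) + f(39)) = ½(3125.00 + 9.02242e+07) = 4.51137e+07.
Integral + boundary = 6.31568e+08.
Order-1 term: 1/12 · (1.15672e+07 − 3125.00) = 963673.
Running total after k=1: 6.32532e+08.
Order-2 term: −1/720 · (91260.0 − 1500.00) = -124.667.

S_2 ≈ 6.32532e+08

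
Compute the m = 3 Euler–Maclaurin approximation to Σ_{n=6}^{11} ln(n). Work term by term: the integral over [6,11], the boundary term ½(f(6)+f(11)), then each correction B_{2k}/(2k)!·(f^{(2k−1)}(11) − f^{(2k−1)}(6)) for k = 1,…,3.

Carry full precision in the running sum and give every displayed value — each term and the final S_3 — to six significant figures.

S_3 ≈ 12.7148

The integral term ∫_6^11 ln(x) dx = 10.6263.
½[f(6) + f(11)] = ½[1.79176 + 2.39790] = 2.09483.
Running total after boundary: 12.7211.
Order-1 term: 1/12 · (0.0909091 − 0.166667) = -0.00631313.
Running total after k=1: 12.7148.
Order-2 term: −1/720 · (0.00150263 − 0.00925926) = 1.07731e-05.
Running total after k=2: 12.7148.
Order-3 term: 1/30240 · (0.000149021 − 0.00308642) = -9.71362e-08.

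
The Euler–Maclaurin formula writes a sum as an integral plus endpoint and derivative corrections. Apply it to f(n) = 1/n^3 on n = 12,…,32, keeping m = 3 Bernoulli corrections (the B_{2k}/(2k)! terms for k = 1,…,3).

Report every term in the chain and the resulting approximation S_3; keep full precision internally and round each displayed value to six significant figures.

S_3 ≈ 0.00330034

Integral: ∫_12^32 1/x^3 dx = 0.00298394.
½[f(12) + f(32)] = ½[0.000578704 + 3.05176e-05] = 0.000304611.
So far: 0.00328855.
Correction k=1: B_{2}/2! · (f^{(1)}(32) − f^{(1)}(12)) = 1/12 · (-2.86102e-06 − (-0.000144676)) = 1.18179e-05.
After k=1: 0.00330037.
Correction k=2: B_{4}/4! · (f^{(3)}(32) − f^{(3)}(12)) = −1/720 · (-5.58794e-08 − (-2.00939e-05)) = -2.78306e-08.
After k=2: 0.00330034.
Correction k=3: B_{6}/6! · (f^{(5)}(32) − f^{(5)}(12)) = 1/30240 · (-2.29193e-09 − (-5.86071e-06)) = 1.93731e-10.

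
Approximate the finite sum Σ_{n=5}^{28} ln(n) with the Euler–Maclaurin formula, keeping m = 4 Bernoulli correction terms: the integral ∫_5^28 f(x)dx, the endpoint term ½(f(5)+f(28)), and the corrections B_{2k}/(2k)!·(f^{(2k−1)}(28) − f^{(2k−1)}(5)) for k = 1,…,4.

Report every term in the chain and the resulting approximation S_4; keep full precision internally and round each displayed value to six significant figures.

Integral: ∫_5^28 ln(x) dx = 62.2545.
Endpoint term: (f(5) + f(28))/2 = (1.60944 + 3.33220)/2 = 2.47082.
Integral + boundary = 64.7254.
Order-1 term: 1/12 · (0.0357143 − 0.200000) = -0.0136905.
Running total after k=1: 64.7117.
Order-2 term: −1/720 · (9.11079e-05 − 0.0160000) = 2.20957e-05.
Running total after k=2: 64.7117.
Order-3 term: 1/30240 · (1.39451e-06 − 0.00768000) = -2.53922e-07.
Running total after k=3: 64.7117.
Order-4 term: −1/1209600 · (5.33613e-08 − 0.00921600) = 7.61900e-09.

S_4 ≈ 64.7117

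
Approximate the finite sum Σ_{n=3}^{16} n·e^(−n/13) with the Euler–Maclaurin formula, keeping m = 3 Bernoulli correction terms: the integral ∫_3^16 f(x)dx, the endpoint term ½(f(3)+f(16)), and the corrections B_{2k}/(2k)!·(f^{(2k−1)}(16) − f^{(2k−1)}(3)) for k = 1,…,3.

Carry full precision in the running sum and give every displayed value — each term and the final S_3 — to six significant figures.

∫_3^16 x·e^(−x/13) dx evaluates to 55.0263.
Endpoint term: (f(3) + f(16))/2 = (2.38177 + 4.67309)/2 = 3.52743.
Integral + boundary = 58.5538.
k=1: B_{2}/(2)! × [f^{(1)}(16) − f^{(1)}(3)] = 1/12 × (-0.0674003 − 0.610710) = -0.0565092.
Running total after k=1: 58.4973.
k=2: B_{4}/(4)! × [f^{(3)}(16) − f^{(3)}(3)] = −1/720 × (0.00305761 − 0.0130092) = 1.38217e-05.
Running total after k=2: 58.4973.
k=3: B_{6}/(6)! × [f^{(5)}(16) − f^{(5)}(3)] = 1/30240 × (3.85446e-05 − 0.000132572) = -3.10939e-09.

S_3 ≈ 58.4973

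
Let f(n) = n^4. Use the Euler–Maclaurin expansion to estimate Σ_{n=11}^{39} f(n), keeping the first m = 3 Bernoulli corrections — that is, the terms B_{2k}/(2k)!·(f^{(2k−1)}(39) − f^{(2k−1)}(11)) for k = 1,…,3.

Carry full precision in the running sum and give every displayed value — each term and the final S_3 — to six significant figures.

S_3 ≈ 1.91960e+07

∫_11^39 x^4 dx evaluates to 1.80126e+07.
Boundary: ½(f(11) + f(39)) = ½(14641.0 + 2.31344e+06) = 1.16404e+06.
So far: 1.91767e+07.
Correction k=1: B_{2}/2! · (f^{(1)}(39) − f^{(1)}(11)) = 1/12 · (237276 − 5324.00) = 19329.3.
Running total after k=1: 1.91960e+07.
Correction k=2: B_{4}/4! · (f^{(3)}(39) − f^{(3)}(11)) = −1/720 · (936.000 − 264.000) = -0.933333.
Running total after k=2: 1.91960e+07.
Correction k=3: B_{6}/6! · (f^{(5)}(39) − f^{(5)}(11)) = 1/30240 · (0.00000 − 0.00000) = 0.00000.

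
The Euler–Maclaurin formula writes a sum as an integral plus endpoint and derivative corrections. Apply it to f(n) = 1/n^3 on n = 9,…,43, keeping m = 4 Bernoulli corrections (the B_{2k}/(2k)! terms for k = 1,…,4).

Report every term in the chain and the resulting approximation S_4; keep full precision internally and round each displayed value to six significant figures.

S_4 ≈ 0.00663246

Integral: ∫_9^43 1/x^3 dx = 0.00590242.
Endpoint term: (f(9) + f(43))/2 = (0.00137174 + 1.25775e-05)/2 = 0.000692160.
Integral + boundary = 0.00659458.
Correction k=1: B_{2}/2! · (f^{(1)}(43) − f^{(1)}(9)) = 1/12 · (-8.77501e-07 − (-0.000457247)) = 3.80308e-05.
After k=1: 0.00663261.
Correction k=2: B_{4}/4! · (f^{(3)}(43) − f^{(3)}(9)) = −1/720 · (-9.49162e-09 − (-0.000112901)) = -1.56793e-07.
After k=2: 0.00663246.
Correction k=3: B_{6}/6! · (f^{(5)}(43) − f^{(5)}(9)) = 1/30240 · (-2.15602e-10 − (-5.85410e-05)) = 1.93587e-09.
After k=3: 0.00663246.
Correction k=4: B_{8}/8! · (f^{(7)}(43) − f^{(7)}(9)) = −1/1209600 · (-8.39554e-12 − (-5.20365e-05)) = -4.30196e-11.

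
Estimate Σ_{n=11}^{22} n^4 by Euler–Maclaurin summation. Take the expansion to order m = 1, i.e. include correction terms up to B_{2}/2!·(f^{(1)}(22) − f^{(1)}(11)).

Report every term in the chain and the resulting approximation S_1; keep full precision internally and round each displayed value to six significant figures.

S_1 ≈ 1.12607e+06

The integral term ∫_11^22 x^4 dx = 998516.
½[f(11) + f(22)] = ½[14641.0 + 234256] = 124448.
Running total after boundary: 1.12296e+06.
k=1: B_{2}/(2)! × [f^{(1)}(22) − f^{(1)}(11)] = 1/12 × (42592.0 − 5324.00) = 3105.67.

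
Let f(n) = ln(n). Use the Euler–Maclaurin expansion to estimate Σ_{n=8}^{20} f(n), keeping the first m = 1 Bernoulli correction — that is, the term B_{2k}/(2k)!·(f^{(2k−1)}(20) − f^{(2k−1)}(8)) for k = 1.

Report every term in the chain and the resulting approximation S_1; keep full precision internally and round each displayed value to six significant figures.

S_1 ≈ 33.8105

The integral term ∫_8^20 ln(x) dx = 31.2791.
Boundary: ½(f(8) + f(20)) = ½(2.07944 + 2.99573) = 2.53759.
So far: 33.8167.
Order-1 term: 1/12 · (0.0500000 − 0.125000) = -0.00625000.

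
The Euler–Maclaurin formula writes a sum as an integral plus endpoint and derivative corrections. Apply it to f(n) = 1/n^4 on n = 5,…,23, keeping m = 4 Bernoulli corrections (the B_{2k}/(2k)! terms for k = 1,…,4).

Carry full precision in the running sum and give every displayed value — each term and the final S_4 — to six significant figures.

S_4 ≈ 0.00354564

The integral term ∫_5^23 1/x^4 dx = 0.00263927.
Endpoint term: (f(5) + f(23))/2 = (0.00160000 + 3.57346e-06)/2 = 0.000801787.
Integral + boundary = 0.00344106.
k=1: B_{2}/(2)! × [f^{(1)}(23) − f^{(1)}(5)] = 1/12 × (-6.21471e-07 − (-0.00128000)) = 0.000106615.
After k=1: 0.00354767.
k=2: B_{4}/(4)! × [f^{(3)}(23) − f^{(3)}(5)] = −1/720 × (-3.52441e-08 − (-0.00153600)) = -2.13328e-06.
After k=2: 0.00354554.
k=3: B_{6}/(6)! × [f^{(5)}(23) − f^{(5)}(5)] = 1/30240 × (-3.73094e-09 − (-0.00344064)) = 1.13778e-07.
After k=3: 0.00354565.
k=4: B_{8}/(8)! × [f^{(7)}(23) − f^{(7)}(5)] = −1/1209600 × (-6.34754e-10 − (-0.0123863)) = -1.02400e-08.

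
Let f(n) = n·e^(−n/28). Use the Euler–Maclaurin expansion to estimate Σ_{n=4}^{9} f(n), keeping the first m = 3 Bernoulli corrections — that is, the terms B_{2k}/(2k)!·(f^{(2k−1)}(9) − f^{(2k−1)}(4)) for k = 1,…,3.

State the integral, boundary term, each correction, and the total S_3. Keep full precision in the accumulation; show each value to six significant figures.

S_3 ≈ 30.4820

Integral: ∫_4^9 x·e^(−x/28) dx = 25.5061.
½[f(4) + f(9)] = ½[3.46751 + 6.52601] = 4.99676.
Integral + boundary = 30.5029.
k=1: B_{2}/(2)! × [f^{(1)}(9) − f^{(1)}(4)] = 1/12 × (0.492041 − 0.743038) = -0.0209165.
Partial sum through k=1: 30.4820.
k=2: B_{4}/(4)! × [f^{(3)}(9) − f^{(3)}(4)] = −1/720 × (0.00247738 − 0.00315918) = 9.46940e-07.
Partial sum through k=2: 30.4820.
k=3: B_{6}/(6)! × [f^{(5)}(9) − f^{(5)}(4)] = 1/30240 × (5.51933e-06 − 6.85025e-06) = -4.40120e-11.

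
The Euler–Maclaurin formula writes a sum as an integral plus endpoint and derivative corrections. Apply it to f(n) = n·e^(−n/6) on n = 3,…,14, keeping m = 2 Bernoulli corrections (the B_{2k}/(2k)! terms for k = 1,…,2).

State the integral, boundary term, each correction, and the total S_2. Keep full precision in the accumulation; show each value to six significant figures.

The integral term ∫_3^14 x·e^(−x/6) dx = 21.1160.
Endpoint term: (f(3) + f(14))/2 = (1.81959 + 1.35761)/2 = 1.58860.
Running total after boundary: 22.7046.
Correction k=1: B_{2}/2! · (f^{(1)}(14) − f^{(1)}(3)) = 1/12 · (-0.129296 − 0.303265) = -0.0360468.
Running total after k=1: 22.6686.
Correction k=2: B_{4}/4! · (f^{(3)}(14) − f^{(3)}(3)) = −1/720 · (0.00179578 − 0.0421202) = 5.60061e-05.

S_2 ≈ 22.6686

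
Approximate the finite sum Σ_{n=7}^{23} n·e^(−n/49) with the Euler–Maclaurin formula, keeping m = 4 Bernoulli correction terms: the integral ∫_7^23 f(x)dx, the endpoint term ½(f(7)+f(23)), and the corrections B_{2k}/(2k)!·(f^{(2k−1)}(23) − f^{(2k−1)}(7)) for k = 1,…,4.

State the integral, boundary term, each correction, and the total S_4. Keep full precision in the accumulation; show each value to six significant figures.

The integral term ∫_7^23 x·e^(−x/49) dx = 172.355.
Endpoint term: (f(7) + f(23))/2 = (6.06815 + 14.3839)/2 = 10.2260.
So far: 182.581.
k=1: B_{2}/(2)! × [f^{(1)}(23) − f^{(1)}(7)] = 1/12 × (0.331837 − 0.743038) = -0.0342668.
Partial sum through k=1: 182.546.
k=2: B_{4}/(4)! × [f^{(3)}(23) − f^{(3)}(7)] = −1/720 × (0.000659145 − 0.00103157) = 5.17254e-07.
Partial sum through k=2: 182.546.
k=3: B_{6}/(6)! × [f^{(5)}(23) − f^{(5)}(7)] = 1/30240 × (4.91496e-07 − 7.30389e-07) = -7.89991e-12.
Partial sum through k=3: 182.546.
k=4: B_{8}/(8)! × [f^{(7)}(23) − f^{(7)}(7)] = −1/1209600 × (2.95070e-10 − 4.29462e-10) = 1.11105e-16.

S_4 ≈ 182.546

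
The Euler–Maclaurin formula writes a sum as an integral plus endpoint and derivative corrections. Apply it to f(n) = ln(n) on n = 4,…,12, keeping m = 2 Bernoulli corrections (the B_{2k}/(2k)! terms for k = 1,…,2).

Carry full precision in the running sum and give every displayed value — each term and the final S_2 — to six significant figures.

S_2 ≈ 18.1955

Integral: ∫_4^12 ln(x) dx = 16.2737.
Endpoint term: (f(4) + f(12))/2 = (1.38629 + 2.48491)/2 = 1.93560.
Running total after boundary: 18.2093.
Order-1 term: 1/12 · (0.0833333 − 0.250000) = -0.0138889.
Running total after k=1: 18.1954.
Order-2 term: −1/720 · (0.00115741 − 0.0312500) = 4.17953e-05.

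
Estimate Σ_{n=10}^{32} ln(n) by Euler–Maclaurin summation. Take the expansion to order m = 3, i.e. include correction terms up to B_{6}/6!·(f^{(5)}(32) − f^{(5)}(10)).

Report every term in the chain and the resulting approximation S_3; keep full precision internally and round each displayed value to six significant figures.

S_3 ≈ 68.7561

Integral: ∫_10^32 ln(x) dx = 65.8777.
Boundary: ½(f(10) + f(32)) = ½(2.30259 + 3.46574) = 2.88416.
So far: 68.7619.
Correction k=1: B_{2}/2! · (f^{(1)}(32) − f^{(1)}(10)) = 1/12 · (0.0312500 − 0.100000) = -0.00572917.
After k=1: 68.7561.
Correction k=2: B_{4}/4! · (f^{(3)}(32) − f^{(3)}(10)) = −1/720 · (6.10352e-05 − 0.00200000) = 2.69301e-06.
After k=2: 68.7561.
Correction k=3: B_{6}/6! · (f^{(5)}(32) − f^{(5)}(10)) = 1/30240 · (7.15256e-07 − 0.000240000) = -7.91286e-09.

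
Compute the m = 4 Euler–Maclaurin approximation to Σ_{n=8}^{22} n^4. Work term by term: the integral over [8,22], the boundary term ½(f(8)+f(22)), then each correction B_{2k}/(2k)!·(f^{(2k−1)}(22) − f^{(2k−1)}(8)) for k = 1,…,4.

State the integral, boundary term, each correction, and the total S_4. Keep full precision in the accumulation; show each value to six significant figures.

∫_8^22 x^4 dx evaluates to 1.02417e+06.
½[f(8) + f(22)] = ½[4096.00 + 234256] = 119176.
So far: 1.14335e+06.
Order-1 term: 1/12 · (42592.0 − 2048.00) = 3378.67.
Running total after k=1: 1.14673e+06.
Order-2 term: −1/720 · (528.000 − 192.000) = -0.466667.
Running total after k=2: 1.14673e+06.
Order-3 term: 1/30240 · (0.00000 − 0.00000) = 0.00000.
Running total after k=3: 1.14673e+06.
Order-4 term: −1/1209600 · (0.00000 − 0.00000) = 0.00000.

S_4 ≈ 1.14673e+06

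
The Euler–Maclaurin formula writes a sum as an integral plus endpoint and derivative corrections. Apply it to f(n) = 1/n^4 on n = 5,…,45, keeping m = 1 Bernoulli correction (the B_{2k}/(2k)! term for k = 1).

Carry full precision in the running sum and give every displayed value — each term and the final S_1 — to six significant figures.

S_1 ≈ 0.00356980

∫_5^45 1/x^4 dx evaluates to 0.00266301.
Boundary: ½(f(5) + f(45)) = ½(0.00160000 + 2.43865e-07) = 0.000800122.
Running total after boundary: 0.00346313.
k=1: B_{2}/(2)! × [f^{(1)}(45) − f^{(1)}(5)] = 1/12 × (-2.16769e-08 − (-0.00128000)) = 0.000106665.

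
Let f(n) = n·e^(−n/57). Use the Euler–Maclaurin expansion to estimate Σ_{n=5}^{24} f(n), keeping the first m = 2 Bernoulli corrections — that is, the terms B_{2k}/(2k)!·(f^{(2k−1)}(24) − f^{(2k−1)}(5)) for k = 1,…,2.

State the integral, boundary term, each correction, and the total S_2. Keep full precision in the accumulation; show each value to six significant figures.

S_2 ≈ 216.942

The integral term ∫_5^24 x·e^(−x/57) dx = 206.814.
Endpoint term: (f(5) + f(24))/2 = (4.58009 + 15.7525)/2 = 10.1663.
So far: 216.980.
Order-1 term: 1/12 · (0.379995 − 0.835666) = -0.0379725.
Running total after k=1: 216.942.
Order-2 term: −1/720 · (0.000520993 − 0.000821084) = 4.16793e-07.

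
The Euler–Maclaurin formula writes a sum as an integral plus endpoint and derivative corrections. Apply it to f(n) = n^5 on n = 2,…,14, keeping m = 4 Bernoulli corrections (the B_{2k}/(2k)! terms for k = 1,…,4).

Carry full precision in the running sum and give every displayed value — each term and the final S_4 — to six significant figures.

The integral term ∫_2^14 x^5 dx = 1.25491e+06.
½[f(2) + f(14)] = ½[32.0000 + 537824] = 268928.
Integral + boundary = 1.52384e+06.
Order-1 term: 1/12 · (192080 − 80.0000) = 16000.0.
After k=1: 1.53984e+06.
Order-2 term: −1/720 · (11760.0 − 240.000) = -16.0000.
After k=2: 1.53982e+06.
Order-3 term: 1/30240 · (120.000 − 120.000) = 0.00000.
After k=3: 1.53982e+06.
Order-4 term: −1/1209600 · (0.00000 − 0.00000) = 0.00000.

S_4 ≈ 1.53982e+06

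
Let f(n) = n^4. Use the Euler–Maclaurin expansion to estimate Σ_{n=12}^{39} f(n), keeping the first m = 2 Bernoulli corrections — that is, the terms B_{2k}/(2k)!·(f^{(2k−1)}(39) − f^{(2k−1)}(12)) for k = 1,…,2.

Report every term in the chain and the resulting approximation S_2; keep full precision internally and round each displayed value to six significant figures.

Integral: ∫_12^39 x^4 dx = 1.79951e+07.
Boundary: ½(f(12) + f(39)) = ½(20736.0 + 2.31344e+06) = 1.16709e+06.
Running total after boundary: 1.91622e+07.
Order-1 term: 1/12 · (237276 − 6912.00) = 19197.0.
After k=1: 1.91814e+07.
Order-2 term: −1/720 · (936.000 − 288.000) = -0.900000.

S_2 ≈ 1.91814e+07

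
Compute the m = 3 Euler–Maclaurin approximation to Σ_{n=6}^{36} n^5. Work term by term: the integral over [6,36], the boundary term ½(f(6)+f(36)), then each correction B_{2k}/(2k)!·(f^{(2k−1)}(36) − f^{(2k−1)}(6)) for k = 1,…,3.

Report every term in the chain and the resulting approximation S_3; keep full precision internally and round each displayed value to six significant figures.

∫_6^36 x^5 dx evaluates to 3.62789e+08.
Boundary: ½(f(6) + f(36)) = ½(7776.00 + 6.04662e+07) = 3.02370e+07.
Integral + boundary = 3.93026e+08.
Order-1 term: 1/12 · (8.39808e+06 − 6480.00) = 699300.
Partial sum through k=1: 3.93726e+08.
Order-2 term: −1/720 · (77760.0 − 2160.00) = -105.000.
Partial sum through k=2: 3.93725e+08.
Order-3 term: 1/30240 · (120.000 − 120.000) = 0.00000.

S_3 ≈ 3.93725e+08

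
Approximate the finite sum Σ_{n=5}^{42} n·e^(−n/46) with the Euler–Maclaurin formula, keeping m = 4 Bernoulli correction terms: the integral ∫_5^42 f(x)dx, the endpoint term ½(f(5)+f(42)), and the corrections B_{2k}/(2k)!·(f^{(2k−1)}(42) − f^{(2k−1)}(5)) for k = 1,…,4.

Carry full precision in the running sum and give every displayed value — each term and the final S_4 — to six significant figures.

S_4 ≈ 490.510

The integral term ∫_5^42 x·e^(−x/46) dx = 479.903.
Endpoint term: (f(5) + f(42))/2 = (4.48502 + 16.8546)/2 = 10.6698.
Integral + boundary = 490.573.
Correction k=1: B_{2}/2! · (f^{(1)}(42) − f^{(1)}(5)) = 1/12 · (0.0348957 − 0.799503) = -0.0637173.
Running total after k=1: 490.510.
Correction k=2: B_{4}/4! · (f^{(3)}(42) − f^{(3)}(5)) = −1/720 · (0.000395793 − 0.00122567) = 1.15260e-06.
Running total after k=2: 490.510.
Correction k=3: B_{6}/6! · (f^{(5)}(42) − f^{(5)}(5)) = 1/30240 · (3.66302e-07 − 9.79913e-07) = -2.02914e-11.
Running total after k=3: 490.510.
Correction k=4: B_{8}/8! · (f^{(7)}(42) − f^{(7)}(5)) = −1/1209600 · (2.57824e-10 − 6.52452e-10) = 3.26247e-16.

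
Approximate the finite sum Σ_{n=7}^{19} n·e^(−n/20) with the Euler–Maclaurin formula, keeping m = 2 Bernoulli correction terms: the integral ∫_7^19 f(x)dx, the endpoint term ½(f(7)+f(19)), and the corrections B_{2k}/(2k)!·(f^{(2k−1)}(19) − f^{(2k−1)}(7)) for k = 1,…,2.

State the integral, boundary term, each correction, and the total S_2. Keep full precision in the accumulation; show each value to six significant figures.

Integral: ∫_7^19 x·e^(−x/20) dx = 78.8736.
Endpoint term: (f(7) + f(19))/2 = (4.93282 + 7.34808)/2 = 6.14045.
So far: 85.0140.
k=1: B_{2}/(2)! × [f^{(1)}(19) − f^{(1)}(7)] = 1/12 × (0.0193371 − 0.458047) = -0.0365592.
Partial sum through k=1: 84.9775.
k=2: B_{4}/(4)! × [f^{(3)}(19) − f^{(3)}(7)] = −1/720 × (0.00198205 − 0.00466856) = 3.73127e-06.

S_2 ≈ 84.9775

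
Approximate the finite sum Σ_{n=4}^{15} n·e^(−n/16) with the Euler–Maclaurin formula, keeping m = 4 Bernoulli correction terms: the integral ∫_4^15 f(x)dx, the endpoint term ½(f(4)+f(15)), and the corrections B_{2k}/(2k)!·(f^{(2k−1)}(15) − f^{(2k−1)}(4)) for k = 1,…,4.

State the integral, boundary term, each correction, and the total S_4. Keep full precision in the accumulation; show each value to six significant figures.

S_4 ≈ 59.4279

Integral: ∫_4^15 x·e^(−x/16) dx = 54.9799.
Boundary: ½(f(4) + f(15)) = ½(3.11520 + 5.87408) = 4.49464.
Integral + boundary = 59.4745.
Order-1 term: 1/12 · (0.0244754 − 0.584101) = -0.0466354.
After k=1: 59.4279.
Order-2 term: −1/720 · (0.00315503 − 0.00836602) = 7.23750e-06.
After k=2: 59.4279.
Order-3 term: 1/30240 · (2.42752e-05 − 5.64469e-05) = -1.06388e-09.
After k=3: 59.4279.
Order-4 term: −1/1209600 · (1.41508e-07 − 3.13336e-07) = 1.42054e-13.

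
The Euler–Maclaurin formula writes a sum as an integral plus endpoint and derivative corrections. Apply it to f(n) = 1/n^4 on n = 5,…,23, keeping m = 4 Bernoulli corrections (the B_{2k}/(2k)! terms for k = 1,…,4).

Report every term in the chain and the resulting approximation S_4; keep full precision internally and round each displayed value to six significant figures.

The integral term ∫_5^23 1/x^4 dx = 0.00263927.
Endpoint term: (f(5) + f(23))/2 = (0.00160000 + 3.57346e-06)/2 = 0.000801787.
Running total after boundary: 0.00344106.
Correction k=1: B_{2}/2! · (f^{(1)}(23) − f^{(1)}(5)) = 1/12 · (-6.21471e-07 − (-0.00128000)) = 0.000106615.
Partial sum through k=1: 0.00354767.
Correction k=2: B_{4}/4! · (f^{(3)}(23) − f^{(3)}(5)) = −1/720 · (-3.52441e-08 − (-0.00153600)) = -2.13328e-06.
Partial sum through k=2: 0.00354554.
Correction k=3: B_{6}/6! · (f^{(5)}(23) − f^{(5)}(5)) = 1/30240 · (-3.73094e-09 − (-0.00344064)) = 1.13778e-07.
Partial sum through k=3: 0.00354565.
Correction k=4: B_{8}/8! · (f^{(7)}(23) − f^{(7)}(5)) = −1/1209600 · (-6.34754e-10 − (-0.0123863)) = -1.02400e-08.

S_4 ≈ 0.00354564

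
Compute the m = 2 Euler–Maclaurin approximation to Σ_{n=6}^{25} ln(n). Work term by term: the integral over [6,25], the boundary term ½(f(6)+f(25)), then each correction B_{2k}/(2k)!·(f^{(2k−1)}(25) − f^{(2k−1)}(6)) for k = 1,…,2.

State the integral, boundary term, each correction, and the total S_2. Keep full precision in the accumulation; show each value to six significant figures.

S_2 ≈ 53.2161

Integral: ∫_6^25 ln(x) dx = 50.7213.
½[f(6) + f(25)] = ½[1.79176 + 3.21888] = 2.50532.
Running total after boundary: 53.2267.
Correction k=1: B_{2}/2! · (f^{(1)}(25) − f^{(1)}(6)) = 1/12 · (0.0400000 − 0.166667) = -0.0105556.
Partial sum through k=1: 53.2161.
Correction k=2: B_{4}/4! · (f^{(3)}(25) − f^{(3)}(6)) = −1/720 · (0.000128000 − 0.00925926) = 1.26823e-05.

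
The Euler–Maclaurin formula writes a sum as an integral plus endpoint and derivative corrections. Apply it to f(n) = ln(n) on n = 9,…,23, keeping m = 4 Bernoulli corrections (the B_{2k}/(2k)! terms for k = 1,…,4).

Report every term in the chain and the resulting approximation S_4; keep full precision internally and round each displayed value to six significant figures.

The integral term ∫_9^23 ln(x) dx = 38.3413.
½[f(9) + f(23)] = ½[2.19722 + 3.13549] = 2.66636.
So far: 41.0077.
Correction k=1: B_{2}/2! · (f^{(1)}(23) − f^{(1)}(9)) = 1/12 · (0.0434783 − 0.111111) = -0.00563607.
Partial sum through k=1: 41.0021.
Correction k=2: B_{4}/4! · (f^{(3)}(23) − f^{(3)}(9)) = −1/720 · (0.000164379 − 0.00274348) = 3.58209e-06.
Partial sum through k=2: 41.0021.
Correction k=3: B_{6}/6! · (f^{(5)}(23) − f^{(5)}(9)) = 1/30240 · (3.72883e-06 − 0.000406442) = -1.33172e-08.
Partial sum through k=3: 41.0021.
Correction k=4: B_{8}/8! · (f^{(7)}(23) − f^{(7)}(9)) = −1/1209600 · (2.11465e-07 − 0.000150534) = 1.24275e-10.

S_4 ≈ 41.0021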